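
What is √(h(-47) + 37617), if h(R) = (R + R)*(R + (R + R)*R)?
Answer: 3*I*√41473 ≈ 610.95*I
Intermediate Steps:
h(R) = 2*R*(R + 2*R²) (h(R) = (2*R)*(R + (2*R)*R) = (2*R)*(R + 2*R²) = 2*R*(R + 2*R²))
√(h(-47) + 37617) = √((-47)²*(2 + 4*(-47)) + 37617) = √(2209*(2 - 188) + 37617) = √(2209*(-186) + 37617) = √(-410874 + 37617) = √(-373257) = 3*I*√41473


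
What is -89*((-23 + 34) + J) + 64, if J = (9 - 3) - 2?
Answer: -1271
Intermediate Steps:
J = 4 (J = 6 - 2 = 4)
-89*((-23 + 34) + J) + 64 = -89*((-23 + 34) + 4) + 64 = -89*(11 + 4) + 64 = -89*15 + 64 = -1335 + 64 = -1271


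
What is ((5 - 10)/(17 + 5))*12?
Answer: -30/11 ≈ -2.7273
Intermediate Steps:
((5 - 10)/(17 + 5))*12 = -5/22*12 = -30/11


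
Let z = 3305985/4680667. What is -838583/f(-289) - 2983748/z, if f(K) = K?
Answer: -4033381658356469/955429665 ≈ -4.2215e+6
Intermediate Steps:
z = 3305985/4680667 (z = 3305985*(1/4680667) = 3305985/4680667 ≈ 0.70631)
-838583/f(-289) - 2983748/z = -838583/(-289) - 2983748/3305985/4680667 = -838583*(-1/289) - 2983748*4680667/3305985 = 838583/289 - 13965930799916/3305985 = -4033381658356469/955429665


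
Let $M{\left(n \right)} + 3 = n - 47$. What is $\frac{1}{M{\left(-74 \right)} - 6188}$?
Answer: $- \frac{1}{6312} \approx -0.00015843$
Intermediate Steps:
$M{\left(n \right)} = -50 + n$ ($M{\left(n \right)} = -3 + \left(n - 47\right) = -3 + \left(-47 + n\right) = -50 + n$)
$\frac{1}{M{\left(-74 \right)} - 6188} = \frac{1}{\left(-50 - 74\right) - 6188} = \frac{1}{-124 - 6188} = \frac{1}{-6312} = - \frac{1}{6312}$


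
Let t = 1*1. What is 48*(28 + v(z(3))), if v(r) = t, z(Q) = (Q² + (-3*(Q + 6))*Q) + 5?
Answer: 1392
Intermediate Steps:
t = 1
z(Q) = 5 + Q² + Q*(-18 - 3*Q) (z(Q) = (Q² + (-3*(6 + Q))*Q) + 5 = (Q² + (-18 - 3*Q)*Q) + 5 = (Q² + Q*(-18 - 3*Q)) + 5 = 5 + Q² + Q*(-18 - 3*Q))
v(r) = 1
48*(28 + v(z(3))) = 48*(28 + 1) = 48*29 = 1392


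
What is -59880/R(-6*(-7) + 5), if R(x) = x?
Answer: -59880/47 ≈ -1274.0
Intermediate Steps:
-59880/R(-6*(-7) + 5) = -59880/(-6*(-7) + 5) = -59880/(42 + 5) = -59880/47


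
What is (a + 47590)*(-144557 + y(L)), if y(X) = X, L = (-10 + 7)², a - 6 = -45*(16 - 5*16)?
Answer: -7296204848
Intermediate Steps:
a = 2886 (a = 6 - 45*(16 - 5*16) = 6 - 45*(16 - 80) = 6 - 45*(-64) = 6 + 2880 = 2886)
L = 9 (L = (-3)² = 9)
(a + 47590)*(-144557 + y(L)) = (2886 + 47590)*(-144557 + 9) = 50476*(-144548) = -7296204848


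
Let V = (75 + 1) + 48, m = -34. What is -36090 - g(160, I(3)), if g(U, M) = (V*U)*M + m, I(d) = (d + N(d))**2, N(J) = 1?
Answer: -353496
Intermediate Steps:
V = 124 (V = 76 + 48 = 124)
I(d) = (1 + d)**2 (I(d) = (d + 1)**2 = (1 + d)**2)
g(U, M) = -34 + 124*M*U (g(U, M) = (124*U)*M - 34 = 124*M*U - 34 = -34 + 124*M*U)
-36090 - g(160, I(3)) = -36090 - (-34 + 124*(1 + 3)**2*160) = -36090 - (-34 + 124*4**2*160) = -36090 - (-34 + 124*16*160) = -36090 - (-34 + 317440) = -36090 - 1*317406 = -36090 - 317406 = -353496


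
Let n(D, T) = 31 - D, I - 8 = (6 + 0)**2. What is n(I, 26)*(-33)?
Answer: 429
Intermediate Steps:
I = 44 (I = 8 + (6 + 0)**2 = 8 + 6**2 = 8 + 36 = 44)
n(I, 26)*(-33) = (31 - 1*44)*(-33) = (31 - 44)*(-33) = -13*(-33) = 429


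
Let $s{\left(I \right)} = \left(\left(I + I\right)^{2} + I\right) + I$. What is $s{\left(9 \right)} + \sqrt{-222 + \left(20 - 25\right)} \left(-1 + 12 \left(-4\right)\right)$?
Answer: $342 - 49 i \sqrt{227} \approx 342.0 - 738.26 i$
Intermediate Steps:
$s{\left(I \right)} = 2 I + 4 I^{2}$ ($s{\left(I \right)} = \left(\left(2 I\right)^{2} + I\right) + I = \left(4 I^{2} + I\right) + I = \left(I + 4 I^{2}\right) + I = 2 I + 4 I^{2}$)
$s{\left(9 \right)} + \sqrt{-222 + \left(20 - 25\right)} \left(-1 + 12 \left(-4\right)\right) = 2 \cdot 9 \left(1 + 2 \cdot 9\right) + \sqrt{-222 + \left(20 - 25\right)} \left(-1 + 12 \left(-4\right)\right) = 2 \cdot 9 \left(1 + 18\right) + \sqrt{-222 + \left(20 - 25\right)} \left(-1 - 48\right) = 2 \cdot 9 \cdot 19 + \sqrt{-222 - 5} \left(-49\right) = 342 + \sqrt{-227} \left(-49\right) = 342 + i \sqrt{227} \left(-49\right) = 342 - 49 i \sqrt{227}$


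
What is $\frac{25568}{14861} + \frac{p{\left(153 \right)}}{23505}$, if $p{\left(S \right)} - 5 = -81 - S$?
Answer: $\frac{597572671}{349307805} \approx 1.7107$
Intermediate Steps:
$p{\left(S \right)} = -76 - S$ ($p{\left(S \right)} = 5 - \left(81 + S\right) = -76 - S$)
$\frac{25568}{14861} + \frac{p{\left(153 \right)}}{23505} = \frac{25568}{14861} + \frac{-76 - 153}{23505} = 25568 \cdot \frac{1}{14861} + \left(-76 - 153\right) \frac{1}{23505} = \frac{25568}{14861} - \frac{229}{23505} = \frac{597572671}{349307805}$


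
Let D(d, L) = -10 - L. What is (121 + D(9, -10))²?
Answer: 14641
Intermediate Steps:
(121 + D(9, -10))² = (121 + (-10 - 1*(-10)))² = (121 + (-10 + 10))² = (121 + 0)² = 121² = 14641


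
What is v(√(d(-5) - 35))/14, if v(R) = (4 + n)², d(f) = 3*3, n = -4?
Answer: 0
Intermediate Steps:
d(f) = 9
v(R) = 0 (v(R) = (4 - 4)² = 0² = 0)
v(√(d(-5) - 35))/14 = 0/14 = 0*(1/14) = 0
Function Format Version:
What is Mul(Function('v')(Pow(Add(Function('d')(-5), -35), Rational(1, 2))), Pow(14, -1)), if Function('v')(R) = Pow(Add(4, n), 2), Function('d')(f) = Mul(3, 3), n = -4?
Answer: 0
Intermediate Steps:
Function('d')(f) = 9
Function('v')(R) = 0 (Function('v')(R) = Pow(Add(4, -4), 2) = Pow(0, 2) = 0)
Mul(Function('v')(Pow(Add(Function('d')(-5), -35), Rational(1, 2))), Pow(14, -1)) = Mul(0, Pow(14, -1)) = Mul(0, Rational(1, 14)) = 0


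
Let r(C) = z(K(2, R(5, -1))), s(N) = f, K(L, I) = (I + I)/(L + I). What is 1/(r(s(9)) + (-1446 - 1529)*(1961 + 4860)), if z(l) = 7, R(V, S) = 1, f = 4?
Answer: -1/20292468 ≈ -4.9279e-8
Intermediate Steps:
K(L, I) = 2*I/(I + L) (K(L, I) = (2*I)/(I + L) = 2*I/(I + L))
s(N) = 4
r(C) = 7
1/(r(s(9)) + (-1446 - 1529)*(1961 + 4860)) = 1/(7 + (-1446 - 1529)*(1961 + 4860)) = 1/(7 - 2975*6821) = 1/(7 - 20292475) = 1/(-20292468) = -1/20292468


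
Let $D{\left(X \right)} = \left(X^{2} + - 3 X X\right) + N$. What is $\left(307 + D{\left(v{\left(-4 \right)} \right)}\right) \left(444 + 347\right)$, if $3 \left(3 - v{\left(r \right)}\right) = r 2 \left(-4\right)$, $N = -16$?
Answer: $\frac{1234751}{9} \approx 1.3719 \cdot 10^{5}$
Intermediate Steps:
$v{\left(r \right)} = 3 + \frac{8 r}{3}$ ($v{\left(r \right)} = 3 - \frac{r 2 \left(-4\right)}{3} = 3 - \frac{2 r \left(-4\right)}{3} = 3 - \frac{\left(-8\right) r}{3} = 3 + \frac{8 r}{3}$)
$D{\left(X \right)} = -16 - 2 X^{2}$ ($D{\left(X \right)} = \left(X^{2} + - 3 X X\right) - 16 = \left(X^{2} - 3 X^{2}\right) - 16 = - 2 X^{2} - 16 = -16 - 2 X^{2}$)
$\left(307 + D{\left(v{\left(-4 \right)} \right)}\right) \left(444 + 347\right) = \left(307 - \left(16 + 2 \left(3 + \frac{8}{3} \left(-4\right)\right)^{2}\right)\right) \left(444 + 347\right) = \left(307 - \left(16 + 2 \left(3 - \frac{32}{3}\right)^{2}\right)\right) 791 = \left(307 - \left(16 + 2 \left(- \frac{23}{3}\right)^{2}\right)\right) 791 = \left(307 - \frac{1202}{9}\right) 791 = \frac{1561}{9} \cdot 791 = \frac{1234751}{9}$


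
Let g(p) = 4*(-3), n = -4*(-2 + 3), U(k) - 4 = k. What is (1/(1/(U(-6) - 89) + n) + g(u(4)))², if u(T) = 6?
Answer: 19989841/133225 ≈ 150.05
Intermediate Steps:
U(k) = 4 + k
n = -4 (n = -4*1 = -4)
g(p) = -12
(1/(1/(U(-6) - 89) + n) + g(u(4)))² = (1/(1/((4 - 6) - 89) - 4) - 12)² = (1/(1/(-2 - 89) - 4) - 12)² = (1/(1/(-91) - 4) - 12)² = (1/(-1/91 - 4) - 12)² = (1/(-365/91) - 12)² = (-91/365 - 12)² = (-4471/365)² = 19989841/133225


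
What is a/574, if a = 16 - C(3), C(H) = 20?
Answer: -2/287 ≈ -0.0069686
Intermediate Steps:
a = -4 (a = 16 - 1*20 = 16 - 20 = -4)
a/574 = -4/574 = -4*1/574 = -2/287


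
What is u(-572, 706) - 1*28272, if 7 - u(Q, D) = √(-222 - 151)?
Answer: -28265 - I*√373 ≈ -28265.0 - 19.313*I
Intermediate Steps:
u(Q, D) = 7 - I*√373 (u(Q, D) = 7 - √(-222 - 151) = 7 - √(-373) = 7 - I*√373)
u(-572, 706) - 1*28272 = (7 - I*√373) - 1*28272 = (7 - I*√373) - 28272 = -28265 - I*√373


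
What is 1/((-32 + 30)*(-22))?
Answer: 1/44 ≈ 0.022727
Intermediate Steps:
1/((-32 + 30)*(-22)) = 1/(-2*(-22)) = 1/44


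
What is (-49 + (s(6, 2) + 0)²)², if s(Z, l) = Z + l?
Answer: 225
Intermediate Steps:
(-49 + (s(6, 2) + 0)²)² = (-49 + ((6 + 2) + 0)²)² = (-49 + (8 + 0)²)² = (-49 + 8²)² = (-49 + 64)² = 15² = 225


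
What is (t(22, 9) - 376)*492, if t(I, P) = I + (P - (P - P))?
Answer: -169740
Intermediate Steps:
t(I, P) = I + P (t(I, P) = I + (P - 1*0) = I + (P + 0) = I + P)
(t(22, 9) - 376)*492 = ((22 + 9) - 376)*492 = (31 - 376)*492 = -345*492 = -169740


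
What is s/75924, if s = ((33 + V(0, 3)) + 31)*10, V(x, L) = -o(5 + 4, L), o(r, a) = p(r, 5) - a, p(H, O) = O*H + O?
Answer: 85/37962 ≈ 0.0022391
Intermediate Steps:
p(H, O) = O + H*O (p(H, O) = H*O + O = O + H*O)
o(r, a) = 5 - a + 5*r (o(r, a) = 5*(1 + r) - a = (5 + 5*r) - a = 5 - a + 5*r)
V(x, L) = -50 + L (V(x, L) = -(5 - L + 5*(5 + 4)) = -(5 - L + 5*9) = -(5 - L + 45) = -(50 - L) = -50 + L)
s = 170 (s = ((33 + (-50 + 3)) + 31)*10 = ((33 - 47) + 31)*10 = (-14 + 31)*10 = 17*10 = 170)
s/75924 = 170/75924 = 170*(1/75924) = 85/37962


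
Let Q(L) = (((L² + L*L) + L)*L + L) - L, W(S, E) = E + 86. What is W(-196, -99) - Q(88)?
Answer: -1370701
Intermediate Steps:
W(S, E) = 86 + E
Q(L) = L*(L + 2*L²) (Q(L) = (((L² + L²) + L)*L + L) - L = ((2*L² + L)*L + L) - L = ((L + 2*L²)*L + L) - L = (L*(L + 2*L²) + L) - L = (L + L*(L + 2*L²)) - L = L*(L + 2*L²))
W(-196, -99) - Q(88) = (86 - 99) - 88²*(1 + 2*88) = -13 - 7744*(1 + 176) = -13 - 7744*177 = -13 - 1*1370688 = -13 - 1370688 = -1370701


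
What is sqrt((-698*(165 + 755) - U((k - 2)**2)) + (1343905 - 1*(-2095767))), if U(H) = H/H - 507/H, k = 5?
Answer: sqrt(25178106)/3 ≈ 1672.6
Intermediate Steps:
U(H) = 1 - 507/H
sqrt((-698*(165 + 755) - U((k - 2)**2)) + (1343905 - 1*(-2095767))) = sqrt((-698*(165 + 755) - (-507 + (5 - 2)**2)/((5 - 2)**2)) + (1343905 - 1*(-2095767))) = sqrt((-698*920 - (-507 + 3**2)/(3**2)) + (1343905 + 2095767)) = sqrt((-642160 - (-507 + 9)/9) + 3439672) = sqrt((-642160 - (-498)/9) + 3439672) = sqrt((-642160 - 1*(-166/3)) + 3439672) = sqrt((-642160 + 166/3) + 3439672) = sqrt(-1926314/3 + 3439672) = sqrt(8392702/3) = sqrt(25178106)/3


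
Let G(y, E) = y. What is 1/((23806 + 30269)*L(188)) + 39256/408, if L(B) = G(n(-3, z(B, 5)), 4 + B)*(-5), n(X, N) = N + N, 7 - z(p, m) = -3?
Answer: 2948289161/30642500 ≈ 96.216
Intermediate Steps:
z(p, m) = 10 (z(p, m) = 7 - 1*(-3) = 7 + 3 = 10)
n(X, N) = 2*N
L(B) = -100 (L(B) = (2*10)*(-5) = 20*(-5) = -100)
1/((23806 + 30269)*L(188)) + 39256/408 = 1/((23806 + 30269)*(-100)) + 39256/408 = -1/100/54075 + 39256*(1/408) = (1/54075)*(-1/100) + 4907/51 = -1/5407500 + 4907/51 = 2948289161/30642500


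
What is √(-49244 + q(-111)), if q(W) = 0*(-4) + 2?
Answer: I*√49242 ≈ 221.91*I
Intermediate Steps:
q(W) = 2 (q(W) = 0 + 2 = 2)
√(-49244 + q(-111)) = √(-49244 + 2) = √(-49242) = I*√49242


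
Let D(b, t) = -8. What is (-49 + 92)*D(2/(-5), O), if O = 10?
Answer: -344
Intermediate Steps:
(-49 + 92)*D(2/(-5), O) = (-49 + 92)*(-8) = 43*(-8) = -344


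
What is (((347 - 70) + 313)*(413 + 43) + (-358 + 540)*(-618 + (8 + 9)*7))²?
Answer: 31763081284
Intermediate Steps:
(((347 - 70) + 313)*(413 + 43) + (-358 + 540)*(-618 + (8 + 9)*7))² = ((277 + 313)*456 + 182*(-618 + 17*7))² = (590*456 + 182*(-618 + 119))² = (269040 + 182*(-499))² = (269040 - 90818)² = 178222² = 31763081284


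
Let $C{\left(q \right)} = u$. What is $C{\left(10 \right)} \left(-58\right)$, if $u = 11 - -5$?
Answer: $-928$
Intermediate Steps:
$u = 16$ ($u = 11 + 5 = 16$)
$C{\left(q \right)} = 16$
$C{\left(10 \right)} \left(-58\right) = 16 \left(-58\right) = -928$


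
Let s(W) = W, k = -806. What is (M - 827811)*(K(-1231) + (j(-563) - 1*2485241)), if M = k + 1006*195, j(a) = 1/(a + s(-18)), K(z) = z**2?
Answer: 356384062217607/581 ≈ 6.1340e+11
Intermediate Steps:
j(a) = 1/(-18 + a) (j(a) = 1/(a - 18) = 1/(-18 + a))
M = 195364 (M = -806 + 1006*195 = -806 + 196170 = 195364)
(M - 827811)*(K(-1231) + (j(-563) - 1*2485241)) = (195364 - 827811)*((-1231)**2 + (1/(-18 - 563) - 1*2485241)) = -632447*(1515361 + (1/(-581) - 2485241)) = -632447*(1515361 + (-1/581 - 2485241)) = -632447*(1515361 - 1443925022/581) = -632447*(-563500281/581) = 356384062217607/581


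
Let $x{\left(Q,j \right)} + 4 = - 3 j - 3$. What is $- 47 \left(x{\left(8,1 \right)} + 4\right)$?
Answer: $282$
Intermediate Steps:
$x{\left(Q,j \right)} = -7 - 3 j$ ($x{\left(Q,j \right)} = -4 - \left(3 + 3 j\right) = -7 - 3 j$)
$- 47 \left(x{\left(8,1 \right)} + 4\right) = - 47 \left(\left(-7 - 3\right) + 4\right) = - 47 \left(-10 + 4\right) = \left(-47\right) \left(-6\right) = 282$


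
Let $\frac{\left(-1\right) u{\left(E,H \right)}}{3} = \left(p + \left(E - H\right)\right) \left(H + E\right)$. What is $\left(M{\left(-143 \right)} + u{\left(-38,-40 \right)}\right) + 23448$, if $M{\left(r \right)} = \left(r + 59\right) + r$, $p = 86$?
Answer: $43813$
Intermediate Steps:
$u{\left(E,H \right)} = - 3 \left(E + H\right) \left(86 + E - H\right)$ ($u{\left(E,H \right)} = - 3 \left(86 + \left(E - H\right)\right) \left(H + E\right) = - 3 \left(86 + E - H\right) \left(E + H\right) = - 3 \left(E + H\right) \left(86 + E - H\right)$)
$M{\left(r \right)} = 59 + 2 r$ ($M{\left(r \right)} = \left(59 + r\right) + r = 59 + 2 r$)
$\left(M{\left(-143 \right)} + u{\left(-38,-40 \right)}\right) + 23448 = \left(\left(59 + 2 \left(-143\right)\right) - \left(-20124 - 4800 + 4332\right)\right) + 23448 = \left(\left(59 - 286\right) + \left(9804 + 10320 - 4332 + 3 \cdot 1600\right)\right) + 23448 = \left(-227 + \left(9804 + 10320 - 4332 + 4800\right)\right) + 23448 = \left(-227 + 20592\right) + 23448 = 20365 + 23448 = 43813$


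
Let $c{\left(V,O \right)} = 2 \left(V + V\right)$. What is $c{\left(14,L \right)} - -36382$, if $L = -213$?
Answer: $36438$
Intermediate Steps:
$c{\left(V,O \right)} = 4 V$ ($c{\left(V,O \right)} = 2 \cdot 2 V = 4 V$)
$c{\left(14,L \right)} - -36382 = 4 \cdot 14 - -36382 = 56 + 36382 = 36438$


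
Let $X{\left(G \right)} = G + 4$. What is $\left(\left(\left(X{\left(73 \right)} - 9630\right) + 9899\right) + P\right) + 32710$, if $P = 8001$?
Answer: $41057$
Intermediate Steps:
$X{\left(G \right)} = 4 + G$
$\left(\left(\left(X{\left(73 \right)} - 9630\right) + 9899\right) + P\right) + 32710 = \left(\left(\left(\left(4 + 73\right) - 9630\right) + 9899\right) + 8001\right) + 32710 = \left(\left(\left(77 - 9630\right) + 9899\right) + 8001\right) + 32710 = \left(\left(-9553 + 9899\right) + 8001\right) + 32710 = \left(346 + 8001\right) + 32710 = 8347 + 32710 = 41057$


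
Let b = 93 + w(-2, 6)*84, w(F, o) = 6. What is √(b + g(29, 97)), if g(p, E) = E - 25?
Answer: √669 ≈ 25.865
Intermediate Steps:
g(p, E) = -25 + E
b = 597 (b = 93 + 6*84 = 93 + 504 = 597)
√(b + g(29, 97)) = √(597 + (-25 + 97)) = √(597 + 72) = √669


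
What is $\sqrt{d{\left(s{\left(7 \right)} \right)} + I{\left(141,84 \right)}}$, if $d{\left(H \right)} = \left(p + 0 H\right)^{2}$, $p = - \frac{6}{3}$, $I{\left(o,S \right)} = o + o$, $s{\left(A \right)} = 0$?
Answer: $\sqrt{286} \approx 16.912$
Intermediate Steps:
$I{\left(o,S \right)} = 2 o$
$p = -2$ ($p = \left(-6\right) \frac{1}{3} = -2$)
$d{\left(H \right)} = 4$ ($d{\left(H \right)} = \left(-2 + 0 H\right)^{2} = \left(-2 + 0\right)^{2} = \left(-2\right)^{2} = 4$)
$\sqrt{d{\left(s{\left(7 \right)} \right)} + I{\left(141,84 \right)}} = \sqrt{4 + 2 \cdot 141} = \sqrt{4 + 282} = \sqrt{286}$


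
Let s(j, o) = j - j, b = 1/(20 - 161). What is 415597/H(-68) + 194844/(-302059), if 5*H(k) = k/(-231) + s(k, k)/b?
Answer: 144992697178173/20540012 ≈ 7.0590e+6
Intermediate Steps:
b = -1/141 (b = 1/(-141) = -1/141 ≈ -0.0070922)
s(j, o) = 0
H(k) = -k/1155 (H(k) = (k/(-231) + 0/(-1/141))/5 = (k*(-1/231) + 0*(-141))/5 = (-k/231 + 0)/5 = (-k/231)/5 = -k/1155)
415597/H(-68) + 194844/(-302059) = 415597/((-1/1155*(-68))) + 194844/(-302059) = 415597/(68/1155) + 194844*(-1/302059) = 415597*(1155/68) - 194844/302059 = 480014535/68 - 194844/302059 = 144992697178173/20540012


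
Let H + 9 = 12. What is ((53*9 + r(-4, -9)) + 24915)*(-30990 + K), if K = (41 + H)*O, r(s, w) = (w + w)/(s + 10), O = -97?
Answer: -895165362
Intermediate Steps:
H = 3 (H = -9 + 12 = 3)
r(s, w) = 2*w/(10 + s) (r(s, w) = (2*w)/(10 + s) = 2*w/(10 + s))
K = -4268 (K = (41 + 3)*(-97) = 44*(-97) = -4268)
((53*9 + r(-4, -9)) + 24915)*(-30990 + K) = ((53*9 + 2*(-9)/(10 - 4)) + 24915)*(-30990 - 4268) = ((477 + 2*(-9)/6) + 24915)*(-35258) = ((477 + 2*(-9)*(⅙)) + 24915)*(-35258) = ((477 - 3) + 24915)*(-35258) = (474 + 24915)*(-35258) = 25389*(-35258) = -895165362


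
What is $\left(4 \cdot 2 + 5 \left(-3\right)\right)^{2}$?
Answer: $49$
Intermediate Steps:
$\left(4 \cdot 2 + 5 \left(-3\right)\right)^{2} = \left(8 - 15\right)^{2} = \left(-7\right)^{2} = 49$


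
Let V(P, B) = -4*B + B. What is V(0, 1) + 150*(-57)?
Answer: -8553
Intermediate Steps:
V(P, B) = -3*B
V(0, 1) + 150*(-57) = -3*1 + 150*(-57) = -3 - 8550 = -8553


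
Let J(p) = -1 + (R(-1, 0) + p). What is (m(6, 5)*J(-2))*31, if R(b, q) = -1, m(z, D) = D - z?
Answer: 124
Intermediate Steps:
J(p) = -2 + p (J(p) = -1 + (-1 + p) = -2 + p)
(m(6, 5)*J(-2))*31 = ((5 - 1*6)*(-2 - 2))*31 = ((5 - 6)*(-4))*31 = -1*(-4)*31 = 4*31 = 124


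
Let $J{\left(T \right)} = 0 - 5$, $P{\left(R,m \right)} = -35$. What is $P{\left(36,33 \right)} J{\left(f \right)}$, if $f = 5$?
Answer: $175$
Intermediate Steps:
$J{\left(T \right)} = -5$ ($J{\left(T \right)} = 0 - 5 = -5$)
$P{\left(36,33 \right)} J{\left(f \right)} = \left(-35\right) \left(-5\right) = 175$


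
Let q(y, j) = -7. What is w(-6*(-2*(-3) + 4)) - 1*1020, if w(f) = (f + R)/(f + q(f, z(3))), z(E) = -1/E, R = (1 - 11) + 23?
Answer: -68293/67 ≈ -1019.3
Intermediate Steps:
R = 13 (R = -10 + 23 = 13)
w(f) = (13 + f)/(-7 + f) (w(f) = (f + 13)/(f - 7) = (13 + f)/(-7 + f))
w(-6*(-2*(-3) + 4)) - 1*1020 = (13 - 6*(-2*(-3) + 4))/(-7 - 6*(-2*(-3) + 4)) - 1*1020 = (13 - 6*(6 + 4))/(-7 - 6*(6 + 4)) - 1020 = (13 - 6*10)/(-7 - 6*10) - 1020 = (13 - 60)/(-7 - 60) - 1020 = -47/(-67) - 1020 = -1/67*(-47) - 1020 = 47/67 - 1020 = -68293/67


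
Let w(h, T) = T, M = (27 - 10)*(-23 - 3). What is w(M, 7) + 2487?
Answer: 2494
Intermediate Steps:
M = -442 (M = 17*(-26) = -442)
w(M, 7) + 2487 = 7 + 2487 = 2494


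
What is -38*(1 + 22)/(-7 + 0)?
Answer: 874/7 ≈ 124.86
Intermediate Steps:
-38*(1 + 22)/(-7 + 0) = -874/(-7) = -874*(-1)/7 = -38*(-23/7) = 874/7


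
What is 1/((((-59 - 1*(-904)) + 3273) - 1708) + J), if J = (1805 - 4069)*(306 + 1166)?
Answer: -1/3330198 ≈ -3.0028e-7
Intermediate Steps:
J = -3332608 (J = -2264*1472 = -3332608)
1/((((-59 - 1*(-904)) + 3273) - 1708) + J) = 1/((((-59 - 1*(-904)) + 3273) - 1708) - 3332608) = 1/((((-59 + 904) + 3273) - 1708) - 3332608) = 1/(((845 + 3273) - 1708) - 3332608) = 1/((4118 - 1708) - 3332608) = 1/(2410 - 3332608) = 1/(-3330198) = -1/3330198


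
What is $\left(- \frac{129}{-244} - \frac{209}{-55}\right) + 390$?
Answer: $\frac{481081}{1220} \approx 394.33$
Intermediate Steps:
$\left(- \frac{129}{-244} - \frac{209}{-55}\right) + 390 = \left(\left(-129\right) \left(- \frac{1}{244}\right) - - \frac{19}{5}\right) + 390 = \left(\frac{129}{244} + \frac{19}{5}\right) + 390 = \frac{5281}{1220} + 390 = \frac{481081}{1220}$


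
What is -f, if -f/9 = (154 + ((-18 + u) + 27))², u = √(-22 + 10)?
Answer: 239013 + 5868*I*√3 ≈ 2.3901e+5 + 10164.0*I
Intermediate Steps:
u = 2*I*√3 (u = √(-12) = 2*I*√3 ≈ 3.4641*I)
f = -9*(163 + 2*I*√3)² (f = -9*(154 + ((-18 + 2*I*√3) + 27))² = -9*(154 + (9 + 2*I*√3))² = -9*(163 + 2*I*√3)² ≈ -2.3901e+5 - 10164.0*I)
-f = -(-239013 - 5868*I*√3) = 239013 + 5868*I*√3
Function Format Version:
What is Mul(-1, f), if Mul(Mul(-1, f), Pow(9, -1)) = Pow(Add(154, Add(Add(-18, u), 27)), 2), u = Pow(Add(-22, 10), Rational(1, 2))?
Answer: Add(239013, Mul(5868, I, Pow(3, Rational(1, 2)))) ≈ Add(2.3901e+5, Mul(10164., I))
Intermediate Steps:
u = Mul(2, I, Pow(3, Rational(1, 2))) (u = Pow(-12, Rational(1, 2)) = Mul(2, I, Pow(3, Rational(1, 2))) ≈ Mul(3.4641, I))
f = Mul(-9, Pow(Add(163, Mul(2, I, Pow(3, Rational(1, 2)))), 2)) (f = Mul(-9, Pow(Add(154, Add(Add(-18, Mul(2, I, Pow(3, Rational(1, 2)))), 27)), 2)) = Mul(-9, Pow(Add(154, Add(9, Mul(2, I, Pow(3, Rational(1, 2))))), 2)) = Mul(-9, Pow(Add(163, Mul(2, I, Pow(3, Rational(1, 2)))), 2)) ≈ Add(-2.3901e+5, Mul(-10164., I)))
Mul(-1, f) = Mul(-1, Add(-239013, Mul(-5868, I, Pow(3, Rational(1, 2))))) = Add(239013, Mul(5868, I, Pow(3, Rational(1, 2))))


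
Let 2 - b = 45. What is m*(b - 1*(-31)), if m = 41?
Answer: -492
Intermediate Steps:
b = -43 (b = 2 - 1*45 = 2 - 45 = -43)
m*(b - 1*(-31)) = 41*(-43 - 1*(-31)) = 41*(-43 + 31) = 41*(-12) = -492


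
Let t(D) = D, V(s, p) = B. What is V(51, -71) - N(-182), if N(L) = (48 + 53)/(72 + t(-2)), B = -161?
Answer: -11371/70 ≈ -162.44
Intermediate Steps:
V(s, p) = -161
N(L) = 101/70 (N(L) = (48 + 53)/(72 - 2) = 101/70)
V(51, -71) - N(-182) = -161 - 1*101/70 = -161 - 101/70 = -11371/70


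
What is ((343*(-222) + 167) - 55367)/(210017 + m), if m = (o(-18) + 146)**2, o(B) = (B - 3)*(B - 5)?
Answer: -21891/100943 ≈ -0.21687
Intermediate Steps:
o(B) = (-5 + B)*(-3 + B) (o(B) = (-3 + B)*(-5 + B) = (-5 + B)*(-3 + B))
m = 395641 (m = ((15 + (-18)**2 - 8*(-18)) + 146)**2 = ((15 + 324 + 144) + 146)**2 = (483 + 146)**2 = 629**2 = 395641)
((343*(-222) + 167) - 55367)/(210017 + m) = ((343*(-222) + 167) - 55367)/(210017 + 395641) = ((-76146 + 167) - 55367)/605658 = (-75979 - 55367)*(1/605658) = -131346*1/605658 = -21891/100943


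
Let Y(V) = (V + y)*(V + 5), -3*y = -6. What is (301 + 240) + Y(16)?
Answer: 919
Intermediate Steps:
y = 2 (y = -⅓*(-6) = 2)
Y(V) = (2 + V)*(5 + V) (Y(V) = (V + 2)*(V + 5) = (2 + V)*(5 + V))
(301 + 240) + Y(16) = (301 + 240) + (10 + 16² + 7*16) = 541 + (10 + 256 + 112) = 541 + 378 = 919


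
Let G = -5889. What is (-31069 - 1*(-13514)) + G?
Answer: -23444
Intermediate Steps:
(-31069 - 1*(-13514)) + G = (-31069 - 1*(-13514)) - 5889 = (-31069 + 13514) - 5889 = -17555 - 5889 = -23444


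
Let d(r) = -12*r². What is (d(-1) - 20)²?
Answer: 1024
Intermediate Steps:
(d(-1) - 20)² = (-12*(-1)² - 20)² = (-12*1 - 20)² = (-12 - 20)² = (-32)² = 1024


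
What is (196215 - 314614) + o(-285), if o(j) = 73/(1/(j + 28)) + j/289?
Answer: -39639525/289 ≈ -1.3716e+5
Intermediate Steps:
o(j) = 2044 + 21098*j/289 (o(j) = 73/(1/(28 + j)) + j*(1/289) = 73*(28 + j) + j/289 = (2044 + 73*j) + j/289 = 2044 + 21098*j/289)
(196215 - 314614) + o(-285) = (196215 - 314614) + (2044 + (21098/289)*(-285)) = -118399 + (2044 - 6012930/289) = -118399 - 5422214/289 = -39639525/289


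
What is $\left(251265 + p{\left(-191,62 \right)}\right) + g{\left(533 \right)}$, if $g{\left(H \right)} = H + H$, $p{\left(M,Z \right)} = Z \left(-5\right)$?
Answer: $252021$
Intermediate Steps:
$p{\left(M,Z \right)} = - 5 Z$
$g{\left(H \right)} = 2 H$
$\left(251265 + p{\left(-191,62 \right)}\right) + g{\left(533 \right)} = \left(251265 - 310\right) + 2 \cdot 533 = \left(251265 - 310\right) + 1066 = 250955 + 1066 = 252021$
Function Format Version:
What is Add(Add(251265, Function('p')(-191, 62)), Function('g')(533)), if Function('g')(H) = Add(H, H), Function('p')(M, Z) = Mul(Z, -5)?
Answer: 252021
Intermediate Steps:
Function('p')(M, Z) = Mul(-5, Z)
Function('g')(H) = Mul(2, H)
Add(Add(251265, Function('p')(-191, 62)), Function('g')(533)) = Add(Add(251265, Mul(-5, 62)), Mul(2, 533)) = Add(Add(251265, -310), 1066) = Add(250955, 1066) = 252021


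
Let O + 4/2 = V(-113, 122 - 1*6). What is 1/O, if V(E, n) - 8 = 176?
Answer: 1/182 ≈ 0.0054945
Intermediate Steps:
V(E, n) = 184 (V(E, n) = 8 + 176 = 184)
O = 182 (O = -2 + 184 = 182)
1/O = 1/182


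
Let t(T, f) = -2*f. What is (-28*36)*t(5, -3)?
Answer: -6048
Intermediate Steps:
(-28*36)*t(5, -3) = (-28*36)*(-2*(-3)) = -1008*6 = -6048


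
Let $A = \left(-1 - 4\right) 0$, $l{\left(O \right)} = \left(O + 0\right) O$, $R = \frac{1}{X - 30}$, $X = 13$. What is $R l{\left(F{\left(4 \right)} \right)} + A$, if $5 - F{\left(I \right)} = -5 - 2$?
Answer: $- \frac{144}{17} \approx -8.4706$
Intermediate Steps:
$F{\left(I \right)} = 12$ ($F{\left(I \right)} = 5 - \left(-5 - 2\right) = 5 - -7 = 5 + 7 = 12$)
$R = - \frac{1}{17}$ ($R = \frac{1}{13 - 30} = \frac{1}{-17} = - \frac{1}{17} \approx -0.058824$)
$l{\left(O \right)} = O^{2}$ ($l{\left(O \right)} = O O = O^{2}$)
$A = 0$ ($A = \left(-5\right) 0 = 0$)
$R l{\left(F{\left(4 \right)} \right)} + A = - \frac{12^{2}}{17} + 0 = \left(- \frac{1}{17}\right) 144 + 0 = - \frac{144}{17} + 0 = - \frac{144}{17}$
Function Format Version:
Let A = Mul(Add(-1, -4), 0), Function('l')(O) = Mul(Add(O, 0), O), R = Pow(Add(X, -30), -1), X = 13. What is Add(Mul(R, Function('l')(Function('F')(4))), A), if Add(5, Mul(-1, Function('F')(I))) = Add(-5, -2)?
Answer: Rational(-144, 17) ≈ -8.4706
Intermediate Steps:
Function('F')(I) = 12 (Function('F')(I) = Add(5, Mul(-1, Add(-5, -2))) = Add(5, Mul(-1, -7)) = Add(5, 7) = 12)
R = Rational(-1, 17) (R = Pow(Add(13, -30), -1) = Pow(-17, -1) = Rational(-1, 17) ≈ -0.058824)
Function('l')(O) = Pow(O, 2) (Function('l')(O) = Mul(O, O) = Pow(O, 2))
A = 0 (A = Mul(-5, 0) = 0)
Add(Mul(R, Function('l')(Function('F')(4))), A) = Add(Mul(Rational(-1, 17), Pow(12, 2)), 0) = Add(Mul(Rational(-1, 17), 144), 0) = Add(Rational(-144, 17), 0) = Rational(-144, 17)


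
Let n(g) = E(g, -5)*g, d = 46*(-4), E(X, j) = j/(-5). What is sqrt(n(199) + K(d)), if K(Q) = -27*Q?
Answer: sqrt(5167) ≈ 71.882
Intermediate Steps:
E(X, j) = -j/5 (E(X, j) = j*(-1/5) = -j/5)
d = -184
n(g) = g (n(g) = (-1/5*(-5))*g = 1*g = g)
sqrt(n(199) + K(d)) = sqrt(199 - 27*(-184)) = sqrt(199 + 4968) = sqrt(5167)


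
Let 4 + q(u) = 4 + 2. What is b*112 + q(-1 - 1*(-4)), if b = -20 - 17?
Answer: -4142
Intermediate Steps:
b = -37
q(u) = 2 (q(u) = -4 + (4 + 2) = -4 + 6 = 2)
b*112 + q(-1 - 1*(-4)) = -37*112 + 2 = -4144 + 2 = -4142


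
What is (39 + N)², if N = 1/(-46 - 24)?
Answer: 7447441/4900 ≈ 1519.9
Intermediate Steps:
N = -1/70 (N = 1/(-70) = -1/70 ≈ -0.014286)
(39 + N)² = (39 - 1/70)² = (2729/70)² = 7447441/4900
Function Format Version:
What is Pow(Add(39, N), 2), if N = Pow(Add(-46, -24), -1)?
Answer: Rational(7447441, 4900) ≈ 1519.9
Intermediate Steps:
N = Rational(-1, 70) (N = Pow(-70, -1) = Rational(-1, 70) ≈ -0.014286)
Pow(Add(39, N), 2) = Pow(Add(39, Rational(-1, 70)), 2) = Pow(Rational(2729, 70), 2) = Rational(7447441, 4900)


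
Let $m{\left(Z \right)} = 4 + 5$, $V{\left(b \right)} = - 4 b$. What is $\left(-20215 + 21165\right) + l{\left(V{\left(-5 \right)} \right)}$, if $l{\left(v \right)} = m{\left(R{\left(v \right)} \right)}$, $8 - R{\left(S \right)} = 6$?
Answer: $959$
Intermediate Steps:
$R{\left(S \right)} = 2$ ($R{\left(S \right)} = 8 - 6 = 2$)
$m{\left(Z \right)} = 9$
$l{\left(v \right)} = 9$
$\left(-20215 + 21165\right) + l{\left(V{\left(-5 \right)} \right)} = \left(-20215 + 21165\right) + 9 = 950 + 9 = 959$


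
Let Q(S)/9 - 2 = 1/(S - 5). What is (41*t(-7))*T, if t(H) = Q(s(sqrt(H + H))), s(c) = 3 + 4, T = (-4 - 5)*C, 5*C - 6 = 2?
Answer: -13284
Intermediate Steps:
C = 8/5 (C = 6/5 + (1/5)*2 = 6/5 + 2/5 = 8/5 ≈ 1.6000)
T = -72/5 (T = (-4 - 5)*(8/5) = -9*8/5 = -72/5 ≈ -14.400)
s(c) = 7
Q(S) = 18 + 9/(-5 + S) (Q(S) = 18 + 9/(S - 5) = 18 + 9/(-5 + S))
t(H) = 45/2 (t(H) = 9*(-9 + 2*7)/(-5 + 7) = 9*(-9 + 14)/2 = 9*(1/2)*5 = 45/2)
(41*t(-7))*T = (41*(45/2))*(-72/5) = (1845/2)*(-72/5) = -13284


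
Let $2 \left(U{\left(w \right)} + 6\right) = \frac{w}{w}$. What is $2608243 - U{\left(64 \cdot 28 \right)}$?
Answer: $\frac{5216497}{2} \approx 2.6082 \cdot 10^{6}$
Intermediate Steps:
$U{\left(w \right)} = - \frac{11}{2}$ ($U{\left(w \right)} = -6 + \frac{w \frac{1}{w}}{2} = -6 + \frac{1}{2} \cdot 1 = -6 + \frac{1}{2} = - \frac{11}{2}$)
$2608243 - U{\left(64 \cdot 28 \right)} = 2608243 - - \frac{11}{2} = 2608243 + \frac{11}{2} = \frac{5216497}{2}$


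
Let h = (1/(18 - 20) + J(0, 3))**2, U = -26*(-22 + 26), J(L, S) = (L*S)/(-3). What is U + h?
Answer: -415/4 ≈ -103.75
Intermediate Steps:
J(L, S) = -L*S/3 (J(L, S) = (L*S)*(-1/3) = -L*S/3)
U = -104 (U = -26*4 = -104)
h = 1/4 (h = (1/(18 - 20) - 1/3*0*3)**2 = (1/(-2) + 0)**2 = (-1/2 + 0)**2 = (-1/2)**2 = 1/4 ≈ 0.25000)
U + h = -104 + 1/4 = -415/4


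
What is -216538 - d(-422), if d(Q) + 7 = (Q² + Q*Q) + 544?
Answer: -573243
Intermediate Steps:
d(Q) = 537 + 2*Q² (d(Q) = -7 + ((Q² + Q*Q) + 544) = -7 + ((Q² + Q²) + 544) = -7 + (2*Q² + 544) = -7 + (544 + 2*Q²) = 537 + 2*Q²)
-216538 - d(-422) = -216538 - (537 + 2*(-422)²) = -216538 - (537 + 2*178084) = -216538 - (537 + 356168) = -216538 - 1*356705 = -216538 - 356705 = -573243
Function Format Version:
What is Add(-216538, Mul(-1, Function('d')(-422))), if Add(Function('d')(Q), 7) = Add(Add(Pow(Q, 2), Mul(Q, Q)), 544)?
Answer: -573243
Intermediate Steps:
Function('d')(Q) = Add(537, Mul(2, Pow(Q, 2))) (Function('d')(Q) = Add(-7, Add(Add(Pow(Q, 2), Mul(Q, Q)), 544)) = Add(-7, Add(Add(Pow(Q, 2), Pow(Q, 2)), 544)) = Add(-7, Add(Mul(2, Pow(Q, 2)), 544)) = Add(-7, Add(544, Mul(2, Pow(Q, 2)))) = Add(537, Mul(2, Pow(Q, 2))))
Add(-216538, Mul(-1, Function('d')(-422))) = Add(-216538, Mul(-1, Add(537, Mul(2, Pow(-422, 2))))) = Add(-216538, Mul(-1, Add(537, Mul(2, 178084)))) = Add(-216538, Mul(-1, Add(537, 356168))) = Add(-216538, Mul(-1, 356705)) = Add(-216538, -356705) = -573243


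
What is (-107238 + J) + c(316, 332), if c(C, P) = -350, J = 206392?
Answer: 98804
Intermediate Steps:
(-107238 + J) + c(316, 332) = (-107238 + 206392) - 350 = 99154 - 350 = 98804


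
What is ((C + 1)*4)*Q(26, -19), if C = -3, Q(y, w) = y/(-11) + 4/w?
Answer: 4304/209 ≈ 20.593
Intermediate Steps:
Q(y, w) = 4/w - y/11 (Q(y, w) = y*(-1/11) + 4/w = -y/11 + 4/w = 4/w - y/11)
((C + 1)*4)*Q(26, -19) = ((-3 + 1)*4)*(4/(-19) - 1/11*26) = (-2*4)*(4*(-1/19) - 26/11) = -8*(-4/19 - 26/11) = -8*(-538/209) = 4304/209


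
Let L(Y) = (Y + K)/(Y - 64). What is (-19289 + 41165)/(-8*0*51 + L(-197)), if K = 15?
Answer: 2854818/91 ≈ 31372.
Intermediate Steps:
L(Y) = (15 + Y)/(-64 + Y) (L(Y) = (Y + 15)/(Y - 64) = (15 + Y)/(-64 + Y))
(-19289 + 41165)/(-8*0*51 + L(-197)) = (-19289 + 41165)/(-8*0*51 + (15 - 197)/(-64 - 197)) = 21876/(0*51 - 182/(-261)) = 21876/(0 - 1/261*(-182)) = 21876/(0 + 182/261) = 21876/(182/261) = 21876*(261/182) = 2854818/91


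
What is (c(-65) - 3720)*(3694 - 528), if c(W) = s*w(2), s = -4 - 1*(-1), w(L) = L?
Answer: -11796516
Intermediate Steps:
s = -3 (s = -4 + 1 = -3)
c(W) = -6 (c(W) = -3*2 = -6)
(c(-65) - 3720)*(3694 - 528) = (-6 - 3720)*(3694 - 528) = -3726*3166 = -11796516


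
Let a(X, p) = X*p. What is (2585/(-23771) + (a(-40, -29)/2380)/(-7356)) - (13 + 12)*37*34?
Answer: -29746481640839/945830802 ≈ -31450.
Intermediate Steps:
(2585/(-23771) + (a(-40, -29)/2380)/(-7356)) - (13 + 12)*37*34 = (2585/(-23771) + (-40*(-29)/2380)/(-7356)) - (13 + 12)*37*34 = (2585*(-1/23771) + (1160*(1/2380))*(-1/7356)) - 25*37*34 = (-235/2161 + (58/119)*(-1/7356)) - 925*34 = (-235/2161 - 29/437682) - 1*31450 = -102917939/945830802 - 31450 = -29746481640839/945830802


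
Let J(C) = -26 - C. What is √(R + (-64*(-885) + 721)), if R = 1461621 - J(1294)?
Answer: 31*√1582 ≈ 1233.0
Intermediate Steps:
R = 1462941 (R = 1461621 - (-26 - 1*1294) = 1461621 - (-26 - 1294) = 1461621 - 1*(-1320) = 1461621 + 1320 = 1462941)
√(R + (-64*(-885) + 721)) = √(1462941 + (-64*(-885) + 721)) = √(1462941 + (56640 + 721)) = √(1462941 + 57361) = √1520302 = 31*√1582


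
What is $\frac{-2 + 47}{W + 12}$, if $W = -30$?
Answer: $- \frac{5}{2} \approx -2.5$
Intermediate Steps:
$\frac{-2 + 47}{W + 12} = \frac{-2 + 47}{-30 + 12} = \frac{1}{-18} \cdot 45 = \left(- \frac{1}{18}\right) 45 = - \frac{5}{2}$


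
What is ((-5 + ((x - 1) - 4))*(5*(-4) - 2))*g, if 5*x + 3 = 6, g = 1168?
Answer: 1207712/5 ≈ 2.4154e+5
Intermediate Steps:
x = ⅗ (x = -⅗ + (⅕)*6 = -⅗ + 6/5 = ⅗ ≈ 0.60000)
((-5 + ((x - 1) - 4))*(5*(-4) - 2))*g = ((-5 + ((⅗ - 1) - 4))*(5*(-4) - 2))*1168 = ((-5 + (-⅖ - 4))*(-20 - 2))*1168 = ((-5 - 22/5)*(-22))*1168 = -47/5*(-22)*1168 = (1034/5)*1168 = 1207712/5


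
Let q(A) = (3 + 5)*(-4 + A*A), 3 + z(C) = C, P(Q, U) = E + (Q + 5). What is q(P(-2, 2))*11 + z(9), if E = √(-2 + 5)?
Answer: 710 + 528*√3 ≈ 1624.5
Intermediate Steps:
E = √3 ≈ 1.7320
P(Q, U) = 5 + Q + √3 (P(Q, U) = √3 + (Q + 5) = √3 + (5 + Q) = 5 + Q + √3)
z(C) = -3 + C
q(A) = -32 + 8*A² (q(A) = 8*(-4 + A²) = -32 + 8*A²)
q(P(-2, 2))*11 + z(9) = (-32 + 8*(5 - 2 + √3)²)*11 + (-3 + 9) = (-32 + 8*(3 + √3)²)*11 + 6 = (-352 + 88*(3 + √3)²) + 6 = -346 + 88*(3 + √3)²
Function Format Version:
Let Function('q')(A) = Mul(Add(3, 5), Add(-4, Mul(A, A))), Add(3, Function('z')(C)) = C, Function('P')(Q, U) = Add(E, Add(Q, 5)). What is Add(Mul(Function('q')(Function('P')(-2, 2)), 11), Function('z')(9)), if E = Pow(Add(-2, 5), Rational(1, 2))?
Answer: Add(710, Mul(528, Pow(3, Rational(1, 2)))) ≈ 1624.5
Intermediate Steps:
E = Pow(3, Rational(1, 2)) ≈ 1.7320
Function('P')(Q, U) = Add(5, Q, Pow(3, Rational(1, 2))) (Function('P')(Q, U) = Add(Pow(3, Rational(1, 2)), Add(Q, 5)) = Add(Pow(3, Rational(1, 2)), Add(5, Q)) = Add(5, Q, Pow(3, Rational(1, 2))))
Function('z')(C) = Add(-3, C)
Function('q')(A) = Add(-32, Mul(8, Pow(A, 2))) (Function('q')(A) = Mul(8, Add(-4, Pow(A, 2))) = Add(-32, Mul(8, Pow(A, 2))))
Add(Mul(Function('q')(Function('P')(-2, 2)), 11), Function('z')(9)) = Add(Mul(Add(-32, Mul(8, Pow(Add(5, -2, Pow(3, Rational(1, 2))), 2))), 11), Add(-3, 9)) = Add(Mul(Add(-32, Mul(8, Pow(Add(3, Pow(3, Rational(1, 2))), 2))), 11), 6) = Add(Add(-352, Mul(88, Pow(Add(3, Pow(3, Rational(1, 2))), 2))), 6) = Add(-346, Mul(88, Pow(Add(3, Pow(3, Rational(1, 2))), 2)))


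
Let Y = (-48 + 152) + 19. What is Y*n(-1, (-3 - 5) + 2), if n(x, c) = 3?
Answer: 369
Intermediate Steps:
Y = 123 (Y = 104 + 19 = 123)
Y*n(-1, (-3 - 5) + 2) = 123*3 = 369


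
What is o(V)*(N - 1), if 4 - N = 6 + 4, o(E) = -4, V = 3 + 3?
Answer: 28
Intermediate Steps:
V = 6
N = -6 (N = 4 - (6 + 4) = 4 - 1*10 = 4 - 10 = -6)
o(V)*(N - 1) = -4*(-6 - 1) = -4*(-7) = 28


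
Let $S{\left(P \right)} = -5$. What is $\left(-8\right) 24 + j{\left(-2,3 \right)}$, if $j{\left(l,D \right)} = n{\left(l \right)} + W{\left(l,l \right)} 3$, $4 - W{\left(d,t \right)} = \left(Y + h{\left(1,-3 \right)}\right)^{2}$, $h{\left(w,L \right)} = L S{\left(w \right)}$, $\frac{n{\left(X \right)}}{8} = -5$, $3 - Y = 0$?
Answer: $-1192$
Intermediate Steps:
$Y = 3$ ($Y = 3 - 0 = 3 + 0 = 3$)
$n{\left(X \right)} = -40$ ($n{\left(X \right)} = 8 \left(-5\right) = -40$)
$h{\left(w,L \right)} = - 5 L$ ($h{\left(w,L \right)} = L \left(-5\right) = - 5 L$)
$W{\left(d,t \right)} = -320$ ($W{\left(d,t \right)} = 4 - \left(3 - -15\right)^{2} = 4 - \left(3 + 15\right)^{2} = 4 - 18^{2} = 4 - 324 = -320$)
$j{\left(l,D \right)} = -1000$ ($j{\left(l,D \right)} = -40 - 960 = -1000$)
$\left(-8\right) 24 + j{\left(-2,3 \right)} = \left(-8\right) 24 - 1000 = -192 - 1000 = -1192$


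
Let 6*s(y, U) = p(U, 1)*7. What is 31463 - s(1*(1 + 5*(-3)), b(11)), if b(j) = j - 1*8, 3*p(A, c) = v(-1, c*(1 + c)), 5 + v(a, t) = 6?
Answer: 566327/18 ≈ 31463.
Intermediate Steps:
v(a, t) = 1 (v(a, t) = -5 + 6 = 1)
p(A, c) = ⅓ (p(A, c) = (⅓)*1 = ⅓)
b(j) = -8 + j (b(j) = j - 8 = -8 + j)
s(y, U) = 7/18 (s(y, U) = ((⅓)*7)/6 = (⅙)*(7/3) = 7/18)
31463 - s(1*(1 + 5*(-3)), b(11)) = 31463 - 1*7/18 = 31463 - 7/18 = 566327/18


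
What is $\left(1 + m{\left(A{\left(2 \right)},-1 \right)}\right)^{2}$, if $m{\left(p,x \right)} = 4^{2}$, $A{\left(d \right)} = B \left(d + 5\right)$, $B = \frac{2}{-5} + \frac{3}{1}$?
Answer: $289$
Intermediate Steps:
$B = \frac{13}{5}$ ($B = 2 \left(- \frac{1}{5}\right) + 3 \cdot 1 = - \frac{2}{5} + 3 = \frac{13}{5} \approx 2.6$)
$A{\left(d \right)} = 13 + \frac{13 d}{5}$ ($A{\left(d \right)} = \frac{13 \left(d + 5\right)}{5} = \frac{13 \left(5 + d\right)}{5} = 13 + \frac{13 d}{5}$)
$m{\left(p,x \right)} = 16$
$\left(1 + m{\left(A{\left(2 \right)},-1 \right)}\right)^{2} = \left(1 + 16\right)^{2} = 17^{2} = 289$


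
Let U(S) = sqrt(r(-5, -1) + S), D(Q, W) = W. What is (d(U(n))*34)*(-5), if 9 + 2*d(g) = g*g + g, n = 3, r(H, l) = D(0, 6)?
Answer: -255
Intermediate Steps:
r(H, l) = 6
U(S) = sqrt(6 + S)
d(g) = -9/2 + g/2 + g**2/2 (d(g) = -9/2 + (g*g + g)/2 = -9/2 + (g**2 + g)/2 = -9/2 + (g + g**2)/2 = -9/2 + (g/2 + g**2/2) = -9/2 + g/2 + g**2/2)
(d(U(n))*34)*(-5) = ((-9/2 + sqrt(6 + 3)/2 + (sqrt(6 + 3))**2/2)*34)*(-5) = ((-9/2 + sqrt(9)/2 + (sqrt(9))**2/2)*34)*(-5) = ((-9/2 + (1/2)*3 + (1/2)*3**2)*34)*(-5) = ((-9/2 + 3/2 + (1/2)*9)*34)*(-5) = ((-9/2 + 3/2 + 9/2)*34)*(-5) = ((3/2)*34)*(-5) = 51*(-5) = -255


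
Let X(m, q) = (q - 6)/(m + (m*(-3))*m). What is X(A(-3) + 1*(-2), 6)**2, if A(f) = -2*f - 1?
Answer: 0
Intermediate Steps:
A(f) = -1 - 2*f
X(m, q) = (-6 + q)/(m - 3*m**2) (X(m, q) = (-6 + q)/(m + (-3*m)*m) = (-6 + q)/(m - 3*m**2))
X(A(-3) + 1*(-2), 6)**2 = ((6 - 1*6)/(((-1 - 2*(-3)) + 1*(-2))*(-1 + 3*((-1 - 2*(-3)) + 1*(-2)))))**2 = ((6 - 6)/(((-1 + 6) - 2)*(-1 + 3*((-1 + 6) - 2))))**2 = (0/((5 - 2)*(-1 + 3*(5 - 2))))**2 = (0/(3*(-1 + 3*3)))**2 = ((1/3)*0/(-1 + 9))**2 = ((1/3)*0/8)**2 = ((1/3)*(1/8)*0)**2 = 0**2 = 0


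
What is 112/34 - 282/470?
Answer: 229/85 ≈ 2.6941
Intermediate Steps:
112/34 - 282/470 = 112*(1/34) - 282*1/470 = 56/17 - 3/5 = 229/85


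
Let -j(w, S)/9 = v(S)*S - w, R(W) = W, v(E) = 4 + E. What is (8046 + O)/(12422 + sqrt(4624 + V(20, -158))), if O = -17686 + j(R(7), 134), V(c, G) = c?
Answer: -218633411/15430144 + 105603*sqrt(129)/15430144 ≈ -14.092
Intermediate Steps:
j(w, S) = 9*w - 9*S*(4 + S) (j(w, S) = -9*((4 + S)*S - w) = -9*(S*(4 + S) - w) = -9*(-w + S*(4 + S)) = 9*w - 9*S*(4 + S))
O = -184051 (O = -17686 + (9*7 - 9*134*(4 + 134)) = -17686 + (63 - 9*134*138) = -17686 + (63 - 166428) = -17686 - 166365 = -184051)
(8046 + O)/(12422 + sqrt(4624 + V(20, -158))) = (8046 - 184051)/(12422 + sqrt(4624 + 20)) = -176005/(12422 + sqrt(4644)) = -176005/(12422 + 6*sqrt(129))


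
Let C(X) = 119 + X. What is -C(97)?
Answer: -216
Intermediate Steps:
-C(97) = -(119 + 97) = -1*216 = -216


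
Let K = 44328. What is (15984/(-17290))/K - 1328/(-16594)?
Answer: 10599534259/132480812555 ≈ 0.080008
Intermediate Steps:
(15984/(-17290))/K - 1328/(-16594) = (15984/(-17290))/44328 - 1328/(-16594) = (15984*(-1/17290))*(1/44328) - 1328*(-1/16594) = -7992/8645*1/44328 + 664/8297 = -333/15967315 + 664/8297 = 10599534259/132480812555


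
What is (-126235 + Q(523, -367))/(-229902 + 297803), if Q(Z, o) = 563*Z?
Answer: 168214/67901 ≈ 2.4773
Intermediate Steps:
(-126235 + Q(523, -367))/(-229902 + 297803) = (-126235 + 563*523)/(-229902 + 297803) = (-126235 + 294449)/67901 = 168214*(1/67901) = 168214/67901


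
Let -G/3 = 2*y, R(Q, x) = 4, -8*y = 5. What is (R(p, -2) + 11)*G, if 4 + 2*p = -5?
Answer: 225/4 ≈ 56.250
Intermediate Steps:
y = -5/8 (y = -1/8*5 = -5/8 ≈ -0.62500)
p = -9/2 (p = -2 + (1/2)*(-5) = -2 - 5/2 = -9/2 ≈ -4.5000)
G = 15/4 (G = -6*(-5)/8 = -3*(-5/4) = 15/4 ≈ 3.7500)
(R(p, -2) + 11)*G = (4 + 11)*(15/4) = 15*(15/4) = 225/4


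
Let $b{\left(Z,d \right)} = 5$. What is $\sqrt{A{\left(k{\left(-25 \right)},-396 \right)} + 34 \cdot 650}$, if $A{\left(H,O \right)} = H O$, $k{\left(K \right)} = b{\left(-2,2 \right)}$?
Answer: $2 \sqrt{5030} \approx 141.84$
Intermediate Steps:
$k{\left(K \right)} = 5$
$\sqrt{A{\left(k{\left(-25 \right)},-396 \right)} + 34 \cdot 650} = \sqrt{5 \left(-396\right) + 34 \cdot 650} = \sqrt{-1980 + 22100} = \sqrt{20120} = 2 \sqrt{5030}$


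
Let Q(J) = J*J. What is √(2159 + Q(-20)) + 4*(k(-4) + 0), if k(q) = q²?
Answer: 64 + √2559 ≈ 114.59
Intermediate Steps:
Q(J) = J²
√(2159 + Q(-20)) + 4*(k(-4) + 0) = √(2159 + (-20)²) + 4*((-4)² + 0) = √(2159 + 400) + 4*(16 + 0) = √2559 + 4*16 = √2559 + 64 = 64 + √2559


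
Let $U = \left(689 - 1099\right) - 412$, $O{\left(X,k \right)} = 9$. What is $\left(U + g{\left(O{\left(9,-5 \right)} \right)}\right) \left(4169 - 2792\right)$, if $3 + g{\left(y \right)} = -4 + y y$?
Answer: $-1029996$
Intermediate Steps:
$g{\left(y \right)} = -7 + y^{2}$ ($g{\left(y \right)} = -3 + \left(-4 + y y\right) = -3 + \left(-4 + y^{2}\right) = -7 + y^{2}$)
$U = -822$ ($U = -410 - 412 = -822$)
$\left(U + g{\left(O{\left(9,-5 \right)} \right)}\right) \left(4169 - 2792\right) = \left(-822 - \left(7 - 9^{2}\right)\right) \left(4169 - 2792\right) = \left(-822 + \left(-7 + 81\right)\right) 1377 = \left(-822 + 74\right) 1377 = \left(-748\right) 1377 = -1029996$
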